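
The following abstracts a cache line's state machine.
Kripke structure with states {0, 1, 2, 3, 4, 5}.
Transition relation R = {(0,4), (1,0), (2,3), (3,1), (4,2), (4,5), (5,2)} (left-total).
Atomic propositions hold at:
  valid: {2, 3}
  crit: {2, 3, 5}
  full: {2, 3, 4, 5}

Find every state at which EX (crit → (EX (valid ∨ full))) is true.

Sat(valid ∨ full) = {2, 3, 4, 5}
Sat(EX (valid ∨ full)) = {s : some successor in {2, 3, 4, 5}} = {0, 2, 4, 5}
Sat(crit → (EX (valid ∨ full))) = {0, 1, 2, 4, 5}
Sat(EX (crit → (EX (valid ∨ full)))) = {s : some successor in {0, 1, 2, 4, 5}} = {0, 1, 3, 4, 5}

{0, 1, 3, 4, 5}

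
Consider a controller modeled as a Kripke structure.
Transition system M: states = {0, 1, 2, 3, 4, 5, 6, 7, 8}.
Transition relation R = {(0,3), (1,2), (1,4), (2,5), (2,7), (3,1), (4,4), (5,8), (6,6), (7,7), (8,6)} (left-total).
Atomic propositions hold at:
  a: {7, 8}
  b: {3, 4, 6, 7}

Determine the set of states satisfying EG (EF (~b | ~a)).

{0, 1, 2, 3, 4, 5, 6, 8}

Sat(~b) = {0, 1, 2, 5, 8}
Sat(~a) = {0, 1, 2, 3, 4, 5, 6}
Sat(~b | ~a) = {0, 1, 2, 3, 4, 5, 6, 8}
EF (~b | ~a): least fixpoint, start Z0 = {0, 1, 2, 3, 4, 5, 6, 8}, add states with some successor in Z. Already a fixed point.
Sat(EF (~b | ~a)) = {0, 1, 2, 3, 4, 5, 6, 8}
EG (EF (~b | ~a)): greatest fixpoint, start Z0 = {0, 1, 2, 3, 4, 5, 6, 8}, keep only states in Sat with some successor in Z. Already a fixed point.
Sat(EG (EF (~b | ~a))) = {0, 1, 2, 3, 4, 5, 6, 8}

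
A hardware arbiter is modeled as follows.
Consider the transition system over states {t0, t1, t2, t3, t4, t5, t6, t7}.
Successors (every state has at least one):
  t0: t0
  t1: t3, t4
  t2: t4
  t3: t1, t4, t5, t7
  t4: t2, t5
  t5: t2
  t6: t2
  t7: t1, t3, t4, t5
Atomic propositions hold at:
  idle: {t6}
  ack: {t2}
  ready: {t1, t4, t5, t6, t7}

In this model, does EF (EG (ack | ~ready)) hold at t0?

Sat(~ready) = {t0, t2, t3}
Sat(ack | ~ready) = {t0, t2, t3}
EG (ack | ~ready): greatest fixpoint, start Z0 = {t0, t2, t3}, keep only states in Sat with some successor in Z. Z1 = {t0}; fixed.
Sat(EG (ack | ~ready)) = {t0}
EF (EG (ack | ~ready)): least fixpoint, start Z0 = {t0}, add states with some successor in Z. Already a fixed point.
Sat(EF (EG (ack | ~ready))) = {t0}
t0 ∈ Sat(EF (EG (ack | ~ready))) = {t0}, so the formula holds at t0.

Yes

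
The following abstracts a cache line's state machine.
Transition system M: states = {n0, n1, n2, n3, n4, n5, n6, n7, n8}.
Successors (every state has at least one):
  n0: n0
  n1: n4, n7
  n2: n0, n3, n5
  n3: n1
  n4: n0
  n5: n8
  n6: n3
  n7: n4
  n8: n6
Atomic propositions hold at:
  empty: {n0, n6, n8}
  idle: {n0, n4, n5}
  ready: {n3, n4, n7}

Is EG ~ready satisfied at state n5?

No

Sat(~ready) = {n0, n1, n2, n5, n6, n8}
EG ~ready: greatest fixpoint, start Z0 = {n0, n1, n2, n5, n6, n8}, keep only states in Sat with some successor in Z. Z1 = {n0, n2, n5, n8}; Z2 = {n0, n2, n5}; Z3 = {n0, n2}; fixed.
Sat(EG ~ready) = {n0, n2}
n5 ∉ Sat(EG ~ready) = {n0, n2}, so the formula does not hold at n5.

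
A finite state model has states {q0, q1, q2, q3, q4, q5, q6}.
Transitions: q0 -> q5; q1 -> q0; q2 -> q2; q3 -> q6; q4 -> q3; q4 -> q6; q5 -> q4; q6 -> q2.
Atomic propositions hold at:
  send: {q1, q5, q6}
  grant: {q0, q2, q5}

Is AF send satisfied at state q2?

AF send: least fixpoint, start Z0 = {q1, q5, q6}, add states with every successor in Z. Z1 = {q0, q1, q3, q5, q6}; Z2 = {q0, q1, q3, q4, q5, q6}; fixed.
Sat(AF send) = {q0, q1, q3, q4, q5, q6}
q2 ∉ Sat(AF send) = {q0, q1, q3, q4, q5, q6}, so the formula does not hold at q2.

No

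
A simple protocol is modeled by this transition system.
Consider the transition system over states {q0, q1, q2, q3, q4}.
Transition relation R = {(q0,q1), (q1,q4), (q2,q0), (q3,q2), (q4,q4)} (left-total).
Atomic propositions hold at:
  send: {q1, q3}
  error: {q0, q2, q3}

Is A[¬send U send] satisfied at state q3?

Yes

Sat(¬send) = {q0, q2, q4}
A[¬send U send]: least fixpoint, start Z0 = Sat(send) = {q1, q3}, add states in Sat(¬send) with every successor in Z. Z1 = {q0, q1, q3}; Z2 = {q0, q1, q2, q3}; fixed.
Sat(A[¬send U send]) = {q0, q1, q2, q3}
q3 ∈ Sat(A[¬send U send]) = {q0, q1, q2, q3}, so the formula holds at q3.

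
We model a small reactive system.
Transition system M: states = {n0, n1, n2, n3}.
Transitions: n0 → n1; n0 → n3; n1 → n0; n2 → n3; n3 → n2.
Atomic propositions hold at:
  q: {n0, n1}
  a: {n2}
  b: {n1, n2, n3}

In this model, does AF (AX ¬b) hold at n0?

Sat(¬b) = {n0}
Sat(AX ¬b) = {s : every successor in {n0}} = {n1}
AF (AX ¬b): least fixpoint, start Z0 = {n1}, add states with every successor in Z. Already a fixed point.
Sat(AF (AX ¬b)) = {n1}
n0 ∉ Sat(AF (AX ¬b)) = {n1}, so the formula does not hold at n0.

No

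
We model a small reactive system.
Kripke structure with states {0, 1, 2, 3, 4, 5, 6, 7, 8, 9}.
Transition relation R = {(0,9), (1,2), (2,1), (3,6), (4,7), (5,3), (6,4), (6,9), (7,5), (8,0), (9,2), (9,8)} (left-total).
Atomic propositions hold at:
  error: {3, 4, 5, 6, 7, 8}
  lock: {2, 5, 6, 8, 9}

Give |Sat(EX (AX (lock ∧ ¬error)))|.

Sat(¬error) = {0, 1, 2, 9}
Sat(lock ∧ ¬error) = {2, 9}
Sat(AX (lock ∧ ¬error)) = {s : every successor in {2, 9}} = {0, 1}
Sat(EX (AX (lock ∧ ¬error))) = {s : some successor in {0, 1}} = {2, 8}
|Sat(EX (AX (lock ∧ ¬error)))| = |{2, 8}| = 2.

2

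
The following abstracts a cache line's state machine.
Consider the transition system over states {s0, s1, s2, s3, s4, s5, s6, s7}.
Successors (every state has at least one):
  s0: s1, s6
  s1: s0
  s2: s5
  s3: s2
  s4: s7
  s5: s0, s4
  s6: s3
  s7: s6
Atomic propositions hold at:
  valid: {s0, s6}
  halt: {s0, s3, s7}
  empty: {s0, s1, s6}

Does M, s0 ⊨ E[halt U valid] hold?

Yes

E[halt U valid]: least fixpoint, start Z0 = Sat(valid) = {s0, s6}, add states in Sat(halt) with some successor in Z. Z1 = {s0, s6, s7}; fixed.
Sat(E[halt U valid]) = {s0, s6, s7}
s0 ∈ Sat(E[halt U valid]) = {s0, s6, s7}, so the formula holds at s0.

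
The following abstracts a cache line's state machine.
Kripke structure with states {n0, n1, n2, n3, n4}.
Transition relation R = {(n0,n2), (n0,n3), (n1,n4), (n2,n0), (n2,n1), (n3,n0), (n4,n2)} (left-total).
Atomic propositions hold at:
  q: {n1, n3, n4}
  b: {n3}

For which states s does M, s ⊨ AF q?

{n1, n3, n4}

AF q: least fixpoint, start Z0 = {n1, n3, n4}, add states with every successor in Z. Already a fixed point.
Sat(AF q) = {n1, n3, n4}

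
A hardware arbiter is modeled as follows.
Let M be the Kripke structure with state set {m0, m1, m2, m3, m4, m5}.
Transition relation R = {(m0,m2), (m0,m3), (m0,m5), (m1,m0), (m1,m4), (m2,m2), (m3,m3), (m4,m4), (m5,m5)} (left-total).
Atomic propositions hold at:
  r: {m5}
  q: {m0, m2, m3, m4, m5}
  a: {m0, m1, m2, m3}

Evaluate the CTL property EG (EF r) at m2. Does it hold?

EF r: least fixpoint, start Z0 = {m5}, add states with some successor in Z. Z1 = {m0, m5}; Z2 = {m0, m1, m5}; fixed.
Sat(EF r) = {m0, m1, m5}
EG (EF r): greatest fixpoint, start Z0 = {m0, m1, m5}, keep only states in Sat with some successor in Z. Already a fixed point.
Sat(EG (EF r)) = {m0, m1, m5}
m2 ∉ Sat(EG (EF r)) = {m0, m1, m5}, so the formula does not hold at m2.

No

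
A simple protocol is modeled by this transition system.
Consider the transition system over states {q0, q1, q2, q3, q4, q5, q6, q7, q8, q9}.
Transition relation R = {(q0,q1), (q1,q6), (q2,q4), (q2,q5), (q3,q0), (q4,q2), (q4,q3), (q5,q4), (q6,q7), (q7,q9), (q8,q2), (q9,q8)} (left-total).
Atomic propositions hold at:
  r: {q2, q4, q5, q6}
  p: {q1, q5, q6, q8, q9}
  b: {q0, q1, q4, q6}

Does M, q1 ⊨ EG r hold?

EG r: greatest fixpoint, start Z0 = {q2, q4, q5, q6}, keep only states in Sat with some successor in Z. Z1 = {q2, q4, q5}; fixed.
Sat(EG r) = {q2, q4, q5}
q1 ∉ Sat(EG r) = {q2, q4, q5}, so the formula does not hold at q1.

No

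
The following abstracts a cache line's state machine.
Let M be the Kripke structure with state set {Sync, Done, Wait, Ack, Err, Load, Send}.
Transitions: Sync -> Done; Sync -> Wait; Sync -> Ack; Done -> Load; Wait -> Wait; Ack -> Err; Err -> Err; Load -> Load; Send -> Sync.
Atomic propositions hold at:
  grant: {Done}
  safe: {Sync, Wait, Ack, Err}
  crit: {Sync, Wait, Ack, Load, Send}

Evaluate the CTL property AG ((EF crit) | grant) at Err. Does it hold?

EF crit: least fixpoint, start Z0 = {Sync, Wait, Ack, Load, Send}, add states with some successor in Z. Z1 = {Sync, Done, Wait, Ack, Load, Send}; fixed.
Sat(EF crit) = {Sync, Done, Wait, Ack, Load, Send}
Sat((EF crit) | grant) = {Sync, Done, Wait, Ack, Load, Send}
AG ((EF crit) | grant): greatest fixpoint, start Z0 = {Sync, Done, Wait, Ack, Load, Send}, keep only states in Sat with every successor in Z. Z1 = {Sync, Done, Wait, Load, Send}; Z2 = {Done, Wait, Load, Send}; Z3 = {Done, Wait, Load}; fixed.
Sat(AG ((EF crit) | grant)) = {Done, Wait, Load}
Err ∉ Sat(AG ((EF crit) | grant)) = {Done, Wait, Load}, so the formula does not hold at Err.

No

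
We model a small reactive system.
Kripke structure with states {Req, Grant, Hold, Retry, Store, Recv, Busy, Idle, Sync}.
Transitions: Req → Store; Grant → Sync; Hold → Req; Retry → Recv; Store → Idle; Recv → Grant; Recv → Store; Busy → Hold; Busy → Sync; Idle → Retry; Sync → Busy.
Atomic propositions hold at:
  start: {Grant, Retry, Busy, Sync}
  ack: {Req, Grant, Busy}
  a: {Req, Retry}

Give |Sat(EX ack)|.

Sat(EX ack) = {s : some successor in {Req, Grant, Busy}} = {Hold, Recv, Sync}
|Sat(EX ack)| = |{Hold, Recv, Sync}| = 3.

3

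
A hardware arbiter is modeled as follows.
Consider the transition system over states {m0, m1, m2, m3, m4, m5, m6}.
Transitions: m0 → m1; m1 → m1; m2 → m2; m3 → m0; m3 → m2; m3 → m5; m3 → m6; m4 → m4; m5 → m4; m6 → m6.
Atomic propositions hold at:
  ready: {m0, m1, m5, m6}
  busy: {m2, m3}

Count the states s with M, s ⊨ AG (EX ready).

3

Sat(EX ready) = {s : some successor in {m0, m1, m5, m6}} = {m0, m1, m3, m6}
AG (EX ready): greatest fixpoint, start Z0 = {m0, m1, m3, m6}, keep only states in Sat with every successor in Z. Z1 = {m0, m1, m6}; fixed.
Sat(AG (EX ready)) = {m0, m1, m6}
|Sat(AG (EX ready))| = |{m0, m1, m6}| = 3.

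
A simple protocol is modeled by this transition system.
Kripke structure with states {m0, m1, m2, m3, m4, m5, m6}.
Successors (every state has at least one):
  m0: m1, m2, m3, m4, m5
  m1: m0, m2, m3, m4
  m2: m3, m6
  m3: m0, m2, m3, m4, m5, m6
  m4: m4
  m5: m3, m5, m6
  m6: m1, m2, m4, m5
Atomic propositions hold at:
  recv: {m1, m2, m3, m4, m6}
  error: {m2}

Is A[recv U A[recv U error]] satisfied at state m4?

A[recv U error]: least fixpoint, start Z0 = Sat(error) = {m2}, add states in Sat(recv) with every successor in Z. Already a fixed point.
Sat(A[recv U error]) = {m2}
A[recv U A[recv U error]]: least fixpoint, start Z0 = Sat(A[recv U error]) = {m2}, add states in Sat(recv) with every successor in Z. Already a fixed point.
Sat(A[recv U A[recv U error]]) = {m2}
m4 ∉ Sat(A[recv U A[recv U error]]) = {m2}, so the formula does not hold at m4.

No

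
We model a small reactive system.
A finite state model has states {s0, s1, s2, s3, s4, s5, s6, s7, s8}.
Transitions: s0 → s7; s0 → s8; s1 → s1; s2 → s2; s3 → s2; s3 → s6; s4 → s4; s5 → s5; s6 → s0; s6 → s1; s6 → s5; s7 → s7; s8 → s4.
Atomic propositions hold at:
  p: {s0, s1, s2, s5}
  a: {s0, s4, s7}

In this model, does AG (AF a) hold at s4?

AF a: least fixpoint, start Z0 = {s0, s4, s7}, add states with every successor in Z. Z1 = {s0, s4, s7, s8}; fixed.
Sat(AF a) = {s0, s4, s7, s8}
AG (AF a): greatest fixpoint, start Z0 = {s0, s4, s7, s8}, keep only states in Sat with every successor in Z. Already a fixed point.
Sat(AG (AF a)) = {s0, s4, s7, s8}
s4 ∈ Sat(AG (AF a)) = {s0, s4, s7, s8}, so the formula holds at s4.

Yes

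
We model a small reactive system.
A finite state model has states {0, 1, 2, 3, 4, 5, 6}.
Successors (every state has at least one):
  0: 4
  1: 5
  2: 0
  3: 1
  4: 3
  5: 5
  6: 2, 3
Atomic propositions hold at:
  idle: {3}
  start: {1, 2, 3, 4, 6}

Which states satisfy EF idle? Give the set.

{0, 2, 3, 4, 6}

EF idle: least fixpoint, start Z0 = {3}, add states with some successor in Z. Z1 = {3, 4, 6}; Z2 = {0, 3, 4, 6}; Z3 = {0, 2, 3, 4, 6}; fixed.
Sat(EF idle) = {0, 2, 3, 4, 6}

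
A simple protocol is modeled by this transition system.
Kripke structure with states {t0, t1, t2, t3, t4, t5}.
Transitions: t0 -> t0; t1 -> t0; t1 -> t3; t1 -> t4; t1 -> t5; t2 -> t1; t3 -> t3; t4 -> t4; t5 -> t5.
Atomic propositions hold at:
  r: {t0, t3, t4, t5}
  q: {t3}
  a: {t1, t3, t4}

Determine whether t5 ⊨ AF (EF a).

No

EF a: least fixpoint, start Z0 = {t1, t3, t4}, add states with some successor in Z. Z1 = {t1, t2, t3, t4}; fixed.
Sat(EF a) = {t1, t2, t3, t4}
AF (EF a): least fixpoint, start Z0 = {t1, t2, t3, t4}, add states with every successor in Z. Already a fixed point.
Sat(AF (EF a)) = {t1, t2, t3, t4}
t5 ∉ Sat(AF (EF a)) = {t1, t2, t3, t4}, so the formula does not hold at t5.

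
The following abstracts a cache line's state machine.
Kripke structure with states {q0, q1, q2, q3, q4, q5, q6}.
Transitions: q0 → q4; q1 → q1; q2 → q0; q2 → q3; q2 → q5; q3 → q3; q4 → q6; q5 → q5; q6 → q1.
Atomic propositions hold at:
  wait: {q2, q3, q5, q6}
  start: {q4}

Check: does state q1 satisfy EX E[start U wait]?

No

E[start U wait]: least fixpoint, start Z0 = Sat(wait) = {q2, q3, q5, q6}, add states in Sat(start) with some successor in Z. Z1 = {q2, q3, q4, q5, q6}; fixed.
Sat(E[start U wait]) = {q2, q3, q4, q5, q6}
Sat(EX E[start U wait]) = {s : some successor in {q2, q3, q4, q5, q6}} = {q0, q2, q3, q4, q5}
q1 ∉ Sat(EX E[start U wait]) = {q0, q2, q3, q4, q5}, so the formula does not hold at q1.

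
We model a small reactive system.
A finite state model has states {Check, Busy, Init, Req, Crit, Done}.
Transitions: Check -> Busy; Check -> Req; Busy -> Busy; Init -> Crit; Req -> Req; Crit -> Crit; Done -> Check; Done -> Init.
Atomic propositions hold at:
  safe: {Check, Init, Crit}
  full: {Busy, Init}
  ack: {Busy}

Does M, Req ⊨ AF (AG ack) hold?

No

AG ack: greatest fixpoint, start Z0 = {Busy}, keep only states in Sat with every successor in Z. Already a fixed point.
Sat(AG ack) = {Busy}
AF (AG ack): least fixpoint, start Z0 = {Busy}, add states with every successor in Z. Already a fixed point.
Sat(AF (AG ack)) = {Busy}
Req ∉ Sat(AF (AG ack)) = {Busy}, so the formula does not hold at Req.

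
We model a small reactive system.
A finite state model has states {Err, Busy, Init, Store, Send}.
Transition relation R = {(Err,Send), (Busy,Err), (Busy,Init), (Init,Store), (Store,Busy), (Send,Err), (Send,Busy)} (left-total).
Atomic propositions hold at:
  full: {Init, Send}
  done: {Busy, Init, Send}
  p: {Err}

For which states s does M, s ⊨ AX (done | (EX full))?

{Err, Busy, Store, Send}

Sat(EX full) = {s : some successor in {Init, Send}} = {Err, Busy}
Sat(done | (EX full)) = {Err, Busy, Init, Send}
Sat(AX (done | (EX full))) = {s : every successor in {Err, Busy, Init, Send}} = {Err, Busy, Store, Send}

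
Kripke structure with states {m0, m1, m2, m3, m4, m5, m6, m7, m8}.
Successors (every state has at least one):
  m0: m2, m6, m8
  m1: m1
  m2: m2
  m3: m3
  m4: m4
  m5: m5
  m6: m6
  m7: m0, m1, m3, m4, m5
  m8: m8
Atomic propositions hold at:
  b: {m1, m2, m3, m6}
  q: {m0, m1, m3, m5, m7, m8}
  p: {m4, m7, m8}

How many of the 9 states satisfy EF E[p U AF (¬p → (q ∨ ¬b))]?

7

Sat(¬p) = {m0, m1, m2, m3, m5, m6}
Sat(¬b) = {m0, m4, m5, m7, m8}
Sat(q ∨ ¬b) = {m0, m1, m3, m4, m5, m7, m8}
Sat(¬p → (q ∨ ¬b)) = {m0, m1, m3, m4, m5, m7, m8}
AF (¬p → (q ∨ ¬b)): least fixpoint, start Z0 = {m0, m1, m3, m4, m5, m7, m8}, add states with every successor in Z. Already a fixed point.
Sat(AF (¬p → (q ∨ ¬b))) = {m0, m1, m3, m4, m5, m7, m8}
E[p U AF (¬p → (q ∨ ¬b))]: least fixpoint, start Z0 = Sat(AF (¬p → (q ∨ ¬b))) = {m0, m1, m3, m4, m5, m7, m8}, add states in Sat(p) with some successor in Z. Already a fixed point.
Sat(E[p U AF (¬p → (q ∨ ¬b))]) = {m0, m1, m3, m4, m5, m7, m8}
EF E[p U AF (¬p → (q ∨ ¬b))]: least fixpoint, start Z0 = {m0, m1, m3, m4, m5, m7, m8}, add states with some successor in Z. Already a fixed point.
Sat(EF E[p U AF (¬p → (q ∨ ¬b))]) = {m0, m1, m3, m4, m5, m7, m8}
|Sat(EF E[p U AF (¬p → (q ∨ ¬b))])| = |{m0, m1, m3, m4, m5, m7, m8}| = 7.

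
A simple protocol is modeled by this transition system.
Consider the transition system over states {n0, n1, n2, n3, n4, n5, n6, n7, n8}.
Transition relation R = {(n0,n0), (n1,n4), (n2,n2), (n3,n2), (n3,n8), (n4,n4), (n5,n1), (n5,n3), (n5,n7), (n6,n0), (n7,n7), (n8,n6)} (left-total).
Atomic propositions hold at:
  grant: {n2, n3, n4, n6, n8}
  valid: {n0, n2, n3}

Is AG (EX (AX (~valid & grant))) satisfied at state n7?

No

Sat(~valid) = {n1, n4, n5, n6, n7, n8}
Sat(~valid & grant) = {n4, n6, n8}
Sat(AX (~valid & grant)) = {s : every successor in {n4, n6, n8}} = {n1, n4, n8}
Sat(EX (AX (~valid & grant))) = {s : some successor in {n1, n4, n8}} = {n1, n3, n4, n5}
AG (EX (AX (~valid & grant))): greatest fixpoint, start Z0 = {n1, n3, n4, n5}, keep only states in Sat with every successor in Z. Z1 = {n1, n4}; fixed.
Sat(AG (EX (AX (~valid & grant)))) = {n1, n4}
n7 ∉ Sat(AG (EX (AX (~valid & grant)))) = {n1, n4}, so the formula does not hold at n7.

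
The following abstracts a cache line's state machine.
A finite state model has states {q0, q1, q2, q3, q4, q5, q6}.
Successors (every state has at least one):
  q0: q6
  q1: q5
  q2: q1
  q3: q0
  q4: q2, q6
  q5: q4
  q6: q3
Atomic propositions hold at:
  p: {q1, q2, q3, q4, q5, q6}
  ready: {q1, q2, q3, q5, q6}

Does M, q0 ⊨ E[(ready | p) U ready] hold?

Sat(ready | p) = {q1, q2, q3, q4, q5, q6}
E[(ready | p) U ready]: least fixpoint, start Z0 = Sat(ready) = {q1, q2, q3, q5, q6}, add states in Sat(ready | p) with some successor in Z. Z1 = {q1, q2, q3, q4, q5, q6}; fixed.
Sat(E[(ready | p) U ready]) = {q1, q2, q3, q4, q5, q6}
q0 ∉ Sat(E[(ready | p) U ready]) = {q1, q2, q3, q4, q5, q6}, so the formula does not hold at q0.

No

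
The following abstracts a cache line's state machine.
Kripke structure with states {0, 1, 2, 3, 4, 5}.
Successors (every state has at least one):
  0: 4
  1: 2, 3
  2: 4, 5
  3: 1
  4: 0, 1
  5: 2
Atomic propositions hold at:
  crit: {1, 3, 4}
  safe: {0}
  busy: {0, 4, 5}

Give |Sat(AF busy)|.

4

AF busy: least fixpoint, start Z0 = {0, 4, 5}, add states with every successor in Z. Z1 = {0, 2, 4, 5}; fixed.
Sat(AF busy) = {0, 2, 4, 5}
|Sat(AF busy)| = |{0, 2, 4, 5}| = 4.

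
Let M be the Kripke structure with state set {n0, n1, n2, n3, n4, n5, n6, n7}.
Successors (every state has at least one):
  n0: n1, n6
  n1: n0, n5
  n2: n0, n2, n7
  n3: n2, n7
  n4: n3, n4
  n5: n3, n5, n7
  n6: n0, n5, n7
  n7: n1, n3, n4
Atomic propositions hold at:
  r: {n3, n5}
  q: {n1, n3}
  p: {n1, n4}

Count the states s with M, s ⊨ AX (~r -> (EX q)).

Sat(~r) = {n0, n1, n2, n4, n6, n7}
Sat(EX q) = {s : some successor in {n1, n3}} = {n0, n4, n5, n7}
Sat(~r -> (EX q)) = {n0, n3, n4, n5, n7}
Sat(AX (~r -> (EX q))) = {s : every successor in {n0, n3, n4, n5, n7}} = {n1, n4, n5, n6}
|Sat(AX (~r -> (EX q)))| = |{n1, n4, n5, n6}| = 4.

4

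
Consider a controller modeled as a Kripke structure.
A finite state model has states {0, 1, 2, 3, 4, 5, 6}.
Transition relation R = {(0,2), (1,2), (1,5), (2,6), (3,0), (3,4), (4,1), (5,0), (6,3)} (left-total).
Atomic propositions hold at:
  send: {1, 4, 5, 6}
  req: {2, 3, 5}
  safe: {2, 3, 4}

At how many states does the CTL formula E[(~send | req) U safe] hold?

5

Sat(~send) = {0, 2, 3}
Sat(~send | req) = {0, 2, 3, 5}
E[(~send | req) U safe]: least fixpoint, start Z0 = Sat(safe) = {2, 3, 4}, add states in Sat(~send | req) with some successor in Z. Z1 = {0, 2, 3, 4}; Z2 = {0, 2, 3, 4, 5}; fixed.
Sat(E[(~send | req) U safe]) = {0, 2, 3, 4, 5}
|Sat(E[(~send | req) U safe])| = |{0, 2, 3, 4, 5}| = 5.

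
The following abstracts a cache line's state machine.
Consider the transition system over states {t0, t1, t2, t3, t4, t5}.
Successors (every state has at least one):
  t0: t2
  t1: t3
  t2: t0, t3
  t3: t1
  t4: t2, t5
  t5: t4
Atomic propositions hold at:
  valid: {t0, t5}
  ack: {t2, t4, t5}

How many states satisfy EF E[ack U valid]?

4

E[ack U valid]: least fixpoint, start Z0 = Sat(valid) = {t0, t5}, add states in Sat(ack) with some successor in Z. Z1 = {t0, t2, t4, t5}; fixed.
Sat(E[ack U valid]) = {t0, t2, t4, t5}
EF E[ack U valid]: least fixpoint, start Z0 = {t0, t2, t4, t5}, add states with some successor in Z. Already a fixed point.
Sat(EF E[ack U valid]) = {t0, t2, t4, t5}
|Sat(EF E[ack U valid])| = |{t0, t2, t4, t5}| = 4.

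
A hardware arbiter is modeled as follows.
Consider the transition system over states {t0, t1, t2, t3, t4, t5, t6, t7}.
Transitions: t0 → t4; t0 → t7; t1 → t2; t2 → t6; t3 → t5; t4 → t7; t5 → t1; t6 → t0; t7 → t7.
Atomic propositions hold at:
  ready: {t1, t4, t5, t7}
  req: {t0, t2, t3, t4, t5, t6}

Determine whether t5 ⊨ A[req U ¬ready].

No

Sat(¬ready) = {t0, t2, t3, t6}
A[req U ¬ready]: least fixpoint, start Z0 = Sat(¬ready) = {t0, t2, t3, t6}, add states in Sat(req) with every successor in Z. Already a fixed point.
Sat(A[req U ¬ready]) = {t0, t2, t3, t6}
t5 ∉ Sat(A[req U ¬ready]) = {t0, t2, t3, t6}, so the formula does not hold at t5.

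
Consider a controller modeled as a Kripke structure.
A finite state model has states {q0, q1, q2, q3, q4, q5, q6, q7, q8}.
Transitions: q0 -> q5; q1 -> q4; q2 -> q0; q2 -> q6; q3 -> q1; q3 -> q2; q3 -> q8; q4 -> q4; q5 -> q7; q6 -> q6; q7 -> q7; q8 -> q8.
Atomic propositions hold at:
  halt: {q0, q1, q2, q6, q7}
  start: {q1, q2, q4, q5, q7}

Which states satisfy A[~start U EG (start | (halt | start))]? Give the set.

Sat(~start) = {q0, q3, q6, q8}
Sat(halt | start) = {q0, q1, q2, q4, q5, q6, q7}
Sat(start | (halt | start)) = {q0, q1, q2, q4, q5, q6, q7}
EG (start | (halt | start)): greatest fixpoint, start Z0 = {q0, q1, q2, q4, q5, q6, q7}, keep only states in Sat with some successor in Z. Already a fixed point.
Sat(EG (start | (halt | start))) = {q0, q1, q2, q4, q5, q6, q7}
A[~start U EG (start | (halt | start))]: least fixpoint, start Z0 = Sat(EG (start | (halt | start))) = {q0, q1, q2, q4, q5, q6, q7}, add states in Sat(~start) with every successor in Z. Already a fixed point.
Sat(A[~start U EG (start | (halt | start))]) = {q0, q1, q2, q4, q5, q6, q7}

{q0, q1, q2, q4, q5, q6, q7}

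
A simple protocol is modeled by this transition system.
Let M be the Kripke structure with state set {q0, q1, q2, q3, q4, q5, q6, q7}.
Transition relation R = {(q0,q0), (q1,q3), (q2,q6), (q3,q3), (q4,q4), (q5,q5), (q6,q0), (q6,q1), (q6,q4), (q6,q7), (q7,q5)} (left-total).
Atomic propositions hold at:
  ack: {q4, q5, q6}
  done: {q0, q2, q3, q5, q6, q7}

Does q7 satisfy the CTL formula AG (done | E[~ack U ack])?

Sat(~ack) = {q0, q1, q2, q3, q7}
E[~ack U ack]: least fixpoint, start Z0 = Sat(ack) = {q4, q5, q6}, add states in Sat(~ack) with some successor in Z. Z1 = {q2, q4, q5, q6, q7}; fixed.
Sat(E[~ack U ack]) = {q2, q4, q5, q6, q7}
Sat(done | E[~ack U ack]) = {q0, q2, q3, q4, q5, q6, q7}
AG (done | E[~ack U ack]): greatest fixpoint, start Z0 = {q0, q2, q3, q4, q5, q6, q7}, keep only states in Sat with every successor in Z. Z1 = {q0, q2, q3, q4, q5, q7}; Z2 = {q0, q3, q4, q5, q7}; fixed.
Sat(AG (done | E[~ack U ack])) = {q0, q3, q4, q5, q7}
q7 ∈ Sat(AG (done | E[~ack U ack])) = {q0, q3, q4, q5, q7}, so the formula holds at q7.

Yes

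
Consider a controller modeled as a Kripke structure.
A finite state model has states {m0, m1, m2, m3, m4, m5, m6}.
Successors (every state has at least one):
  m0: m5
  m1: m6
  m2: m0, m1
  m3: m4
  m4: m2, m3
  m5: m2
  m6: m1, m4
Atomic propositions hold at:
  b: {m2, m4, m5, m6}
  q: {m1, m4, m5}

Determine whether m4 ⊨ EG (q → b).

Yes

Sat(q → b) = {m0, m2, m3, m4, m5, m6}
EG (q → b): greatest fixpoint, start Z0 = {m0, m2, m3, m4, m5, m6}, keep only states in Sat with some successor in Z. Already a fixed point.
Sat(EG (q → b)) = {m0, m2, m3, m4, m5, m6}
m4 ∈ Sat(EG (q → b)) = {m0, m2, m3, m4, m5, m6}, so the formula holds at m4.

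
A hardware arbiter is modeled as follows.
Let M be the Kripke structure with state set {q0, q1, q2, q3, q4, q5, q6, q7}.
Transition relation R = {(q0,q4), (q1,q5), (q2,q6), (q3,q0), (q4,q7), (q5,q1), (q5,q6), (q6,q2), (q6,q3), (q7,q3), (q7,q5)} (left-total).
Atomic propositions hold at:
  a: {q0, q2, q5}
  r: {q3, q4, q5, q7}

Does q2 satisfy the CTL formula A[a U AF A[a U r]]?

A[a U r]: least fixpoint, start Z0 = Sat(r) = {q3, q4, q5, q7}, add states in Sat(a) with every successor in Z. Z1 = {q0, q3, q4, q5, q7}; fixed.
Sat(A[a U r]) = {q0, q3, q4, q5, q7}
AF A[a U r]: least fixpoint, start Z0 = {q0, q3, q4, q5, q7}, add states with every successor in Z. Z1 = {q0, q1, q3, q4, q5, q7}; fixed.
Sat(AF A[a U r]) = {q0, q1, q3, q4, q5, q7}
A[a U AF A[a U r]]: least fixpoint, start Z0 = Sat(AF A[a U r]) = {q0, q1, q3, q4, q5, q7}, add states in Sat(a) with every successor in Z. Already a fixed point.
Sat(A[a U AF A[a U r]]) = {q0, q1, q3, q4, q5, q7}
q2 ∉ Sat(A[a U AF A[a U r]]) = {q0, q1, q3, q4, q5, q7}, so the formula does not hold at q2.

No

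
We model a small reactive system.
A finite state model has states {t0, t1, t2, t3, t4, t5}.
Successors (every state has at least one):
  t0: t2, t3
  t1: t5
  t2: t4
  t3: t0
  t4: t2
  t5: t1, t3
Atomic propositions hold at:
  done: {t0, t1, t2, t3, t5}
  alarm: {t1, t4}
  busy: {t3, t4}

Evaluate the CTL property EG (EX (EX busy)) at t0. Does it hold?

Yes

Sat(EX busy) = {s : some successor in {t3, t4}} = {t0, t2, t5}
Sat(EX (EX busy)) = {s : some successor in {t0, t2, t5}} = {t0, t1, t3, t4}
EG (EX (EX busy)): greatest fixpoint, start Z0 = {t0, t1, t3, t4}, keep only states in Sat with some successor in Z. Z1 = {t0, t3}; fixed.
Sat(EG (EX (EX busy))) = {t0, t3}
t0 ∈ Sat(EG (EX (EX busy))) = {t0, t3}, so the formula holds at t0.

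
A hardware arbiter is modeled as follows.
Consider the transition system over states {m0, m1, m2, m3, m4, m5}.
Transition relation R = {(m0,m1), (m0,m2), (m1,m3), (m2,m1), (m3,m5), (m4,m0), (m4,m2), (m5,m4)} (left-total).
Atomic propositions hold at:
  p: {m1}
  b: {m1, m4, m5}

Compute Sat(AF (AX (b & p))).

Sat(b & p) = {m1}
Sat(AX (b & p)) = {s : every successor in {m1}} = {m2}
AF (AX (b & p)): least fixpoint, start Z0 = {m2}, add states with every successor in Z. Already a fixed point.
Sat(AF (AX (b & p))) = {m2}

{m2}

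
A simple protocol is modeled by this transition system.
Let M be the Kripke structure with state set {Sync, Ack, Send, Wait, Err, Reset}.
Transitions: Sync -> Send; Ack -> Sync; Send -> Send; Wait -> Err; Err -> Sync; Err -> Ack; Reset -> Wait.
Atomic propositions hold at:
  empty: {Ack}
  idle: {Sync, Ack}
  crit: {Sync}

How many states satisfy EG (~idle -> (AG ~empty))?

Sat(~idle) = {Send, Wait, Err, Reset}
Sat(~empty) = {Sync, Send, Wait, Err, Reset}
AG ~empty: greatest fixpoint, start Z0 = {Sync, Send, Wait, Err, Reset}, keep only states in Sat with every successor in Z. Z1 = {Sync, Send, Wait, Reset}; Z2 = {Sync, Send, Reset}; Z3 = {Sync, Send}; fixed.
Sat(AG ~empty) = {Sync, Send}
Sat(~idle -> (AG ~empty)) = {Sync, Ack, Send}
EG (~idle -> (AG ~empty)): greatest fixpoint, start Z0 = {Sync, Ack, Send}, keep only states in Sat with some successor in Z. Already a fixed point.
Sat(EG (~idle -> (AG ~empty))) = {Sync, Ack, Send}
|Sat(EG (~idle -> (AG ~empty)))| = |{Sync, Ack, Send}| = 3.

3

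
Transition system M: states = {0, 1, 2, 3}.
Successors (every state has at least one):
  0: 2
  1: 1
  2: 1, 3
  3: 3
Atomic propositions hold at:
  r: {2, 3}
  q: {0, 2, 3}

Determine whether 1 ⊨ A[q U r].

No

A[q U r]: least fixpoint, start Z0 = Sat(r) = {2, 3}, add states in Sat(q) with every successor in Z. Z1 = {0, 2, 3}; fixed.
Sat(A[q U r]) = {0, 2, 3}
1 ∉ Sat(A[q U r]) = {0, 2, 3}, so the formula does not hold at 1.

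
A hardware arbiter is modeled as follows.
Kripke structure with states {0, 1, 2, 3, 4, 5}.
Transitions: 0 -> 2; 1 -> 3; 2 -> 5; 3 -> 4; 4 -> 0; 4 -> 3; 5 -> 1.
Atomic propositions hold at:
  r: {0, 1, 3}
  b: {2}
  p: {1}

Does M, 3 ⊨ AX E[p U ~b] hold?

Yes

Sat(~b) = {0, 1, 3, 4, 5}
E[p U ~b]: least fixpoint, start Z0 = Sat(~b) = {0, 1, 3, 4, 5}, add states in Sat(p) with some successor in Z. Already a fixed point.
Sat(E[p U ~b]) = {0, 1, 3, 4, 5}
Sat(AX E[p U ~b]) = {s : every successor in {0, 1, 3, 4, 5}} = {1, 2, 3, 4, 5}
3 ∈ Sat(AX E[p U ~b]) = {1, 2, 3, 4, 5}, so the formula holds at 3.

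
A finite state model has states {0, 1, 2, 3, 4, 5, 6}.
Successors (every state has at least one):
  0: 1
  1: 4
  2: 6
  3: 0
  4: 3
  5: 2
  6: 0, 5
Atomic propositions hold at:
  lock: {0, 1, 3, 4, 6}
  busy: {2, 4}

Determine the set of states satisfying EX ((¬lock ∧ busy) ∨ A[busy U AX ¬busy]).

{1, 2, 3, 4, 5, 6}

Sat(¬lock) = {2, 5}
Sat(¬lock ∧ busy) = {2}
Sat(¬busy) = {0, 1, 3, 5, 6}
Sat(AX ¬busy) = {s : every successor in {0, 1, 3, 5, 6}} = {0, 2, 3, 4, 6}
A[busy U AX ¬busy]: least fixpoint, start Z0 = Sat(AX ¬busy) = {0, 2, 3, 4, 6}, add states in Sat(busy) with every successor in Z. Already a fixed point.
Sat(A[busy U AX ¬busy]) = {0, 2, 3, 4, 6}
Sat((¬lock ∧ busy) ∨ A[busy U AX ¬busy]) = {0, 2, 3, 4, 6}
Sat(EX ((¬lock ∧ busy) ∨ A[busy U AX ¬busy])) = {s : some successor in {0, 2, 3, 4, 6}} = {1, 2, 3, 4, 5, 6}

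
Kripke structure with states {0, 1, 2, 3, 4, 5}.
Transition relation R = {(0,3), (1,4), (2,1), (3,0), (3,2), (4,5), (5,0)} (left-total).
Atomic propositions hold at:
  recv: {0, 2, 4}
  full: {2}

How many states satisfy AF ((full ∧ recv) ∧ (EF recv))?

Sat(full ∧ recv) = {2}
EF recv: least fixpoint, start Z0 = {0, 2, 4}, add states with some successor in Z. Z1 = {0, 1, 2, 3, 4, 5}; fixed.
Sat(EF recv) = {0, 1, 2, 3, 4, 5}
Sat((full ∧ recv) ∧ (EF recv)) = {2}
AF ((full ∧ recv) ∧ (EF recv)): least fixpoint, start Z0 = {2}, add states with every successor in Z. Already a fixed point.
Sat(AF ((full ∧ recv) ∧ (EF recv))) = {2}
|Sat(AF ((full ∧ recv) ∧ (EF recv)))| = |{2}| = 1.

1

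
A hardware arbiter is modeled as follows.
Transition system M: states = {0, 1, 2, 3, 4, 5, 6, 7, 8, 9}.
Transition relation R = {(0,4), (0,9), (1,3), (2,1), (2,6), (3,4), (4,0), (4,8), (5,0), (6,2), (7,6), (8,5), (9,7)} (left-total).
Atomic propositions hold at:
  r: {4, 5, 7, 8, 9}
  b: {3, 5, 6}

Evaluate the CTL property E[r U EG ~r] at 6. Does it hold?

Sat(~r) = {0, 1, 2, 3, 6}
EG ~r: greatest fixpoint, start Z0 = {0, 1, 2, 3, 6}, keep only states in Sat with some successor in Z. Z1 = {1, 2, 6}; Z2 = {2, 6}; fixed.
Sat(EG ~r) = {2, 6}
E[r U EG ~r]: least fixpoint, start Z0 = Sat(EG ~r) = {2, 6}, add states in Sat(r) with some successor in Z. Z1 = {2, 6, 7}; Z2 = {2, 6, 7, 9}; fixed.
Sat(E[r U EG ~r]) = {2, 6, 7, 9}
6 ∈ Sat(E[r U EG ~r]) = {2, 6, 7, 9}, so the formula holds at 6.

Yes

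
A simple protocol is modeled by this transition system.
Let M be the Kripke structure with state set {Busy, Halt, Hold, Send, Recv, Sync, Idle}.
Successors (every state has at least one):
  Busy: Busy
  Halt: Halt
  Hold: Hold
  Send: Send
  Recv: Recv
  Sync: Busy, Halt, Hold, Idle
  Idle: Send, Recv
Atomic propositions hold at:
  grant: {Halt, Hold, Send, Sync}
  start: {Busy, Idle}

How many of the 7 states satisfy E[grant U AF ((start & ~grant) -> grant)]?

6

Sat(~grant) = {Busy, Recv, Idle}
Sat(start & ~grant) = {Busy, Idle}
Sat((start & ~grant) -> grant) = {Halt, Hold, Send, Recv, Sync}
AF ((start & ~grant) -> grant): least fixpoint, start Z0 = {Halt, Hold, Send, Recv, Sync}, add states with every successor in Z. Z1 = {Halt, Hold, Send, Recv, Sync, Idle}; fixed.
Sat(AF ((start & ~grant) -> grant)) = {Halt, Hold, Send, Recv, Sync, Idle}
E[grant U AF ((start & ~grant) -> grant)]: least fixpoint, start Z0 = Sat(AF ((start & ~grant) -> grant)) = {Halt, Hold, Send, Recv, Sync, Idle}, add states in Sat(grant) with some successor in Z. Already a fixed point.
Sat(E[grant U AF ((start & ~grant) -> grant)]) = {Halt, Hold, Send, Recv, Sync, Idle}
|Sat(E[grant U AF ((start & ~grant) -> grant)])| = |{Halt, Hold, Send, Recv, Sync, Idle}| = 6.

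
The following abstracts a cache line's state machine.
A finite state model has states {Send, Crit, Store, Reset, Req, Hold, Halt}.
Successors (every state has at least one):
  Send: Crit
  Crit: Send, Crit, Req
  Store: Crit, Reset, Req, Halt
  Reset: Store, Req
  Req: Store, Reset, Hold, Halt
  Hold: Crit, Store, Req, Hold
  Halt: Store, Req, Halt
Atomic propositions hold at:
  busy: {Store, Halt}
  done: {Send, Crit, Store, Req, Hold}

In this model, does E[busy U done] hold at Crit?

E[busy U done]: least fixpoint, start Z0 = Sat(done) = {Send, Crit, Store, Req, Hold}, add states in Sat(busy) with some successor in Z. Z1 = {Send, Crit, Store, Req, Hold, Halt}; fixed.
Sat(E[busy U done]) = {Send, Crit, Store, Req, Hold, Halt}
Crit ∈ Sat(E[busy U done]) = {Send, Crit, Store, Req, Hold, Halt}, so the formula holds at Crit.

Yes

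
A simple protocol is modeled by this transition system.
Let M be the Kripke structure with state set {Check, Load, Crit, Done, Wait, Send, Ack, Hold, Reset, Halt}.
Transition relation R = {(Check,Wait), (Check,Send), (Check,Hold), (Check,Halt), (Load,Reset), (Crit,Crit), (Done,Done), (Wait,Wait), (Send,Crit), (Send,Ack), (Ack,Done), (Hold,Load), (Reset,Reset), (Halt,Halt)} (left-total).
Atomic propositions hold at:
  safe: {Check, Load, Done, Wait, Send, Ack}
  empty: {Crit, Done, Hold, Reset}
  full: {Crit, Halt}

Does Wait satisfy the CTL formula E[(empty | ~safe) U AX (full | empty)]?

No

Sat(~safe) = {Crit, Hold, Reset, Halt}
Sat(empty | ~safe) = {Crit, Done, Hold, Reset, Halt}
Sat(full | empty) = {Crit, Done, Hold, Reset, Halt}
Sat(AX (full | empty)) = {s : every successor in {Crit, Done, Hold, Reset, Halt}} = {Load, Crit, Done, Ack, Reset, Halt}
E[(empty | ~safe) U AX (full | empty)]: least fixpoint, start Z0 = Sat(AX (full | empty)) = {Load, Crit, Done, Ack, Reset, Halt}, add states in Sat(empty | ~safe) with some successor in Z. Z1 = {Load, Crit, Done, Ack, Hold, Reset, Halt}; fixed.
Sat(E[(empty | ~safe) U AX (full | empty)]) = {Load, Crit, Done, Ack, Hold, Reset, Halt}
Wait ∉ Sat(E[(empty | ~safe) U AX (full | empty)]) = {Load, Crit, Done, Ack, Hold, Reset, Halt}, so the formula does not hold at Wait.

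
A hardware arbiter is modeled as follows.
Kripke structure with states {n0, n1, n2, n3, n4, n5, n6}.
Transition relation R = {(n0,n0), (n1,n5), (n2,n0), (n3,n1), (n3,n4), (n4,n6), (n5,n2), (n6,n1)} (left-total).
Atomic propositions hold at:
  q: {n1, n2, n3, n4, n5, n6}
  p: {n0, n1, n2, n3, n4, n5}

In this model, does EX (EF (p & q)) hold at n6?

Yes

Sat(p & q) = {n1, n2, n3, n4, n5}
EF (p & q): least fixpoint, start Z0 = {n1, n2, n3, n4, n5}, add states with some successor in Z. Z1 = {n1, n2, n3, n4, n5, n6}; fixed.
Sat(EF (p & q)) = {n1, n2, n3, n4, n5, n6}
Sat(EX (EF (p & q))) = {s : some successor in {n1, n2, n3, n4, n5, n6}} = {n1, n3, n4, n5, n6}
n6 ∈ Sat(EX (EF (p & q))) = {n1, n3, n4, n5, n6}, so the formula holds at n6.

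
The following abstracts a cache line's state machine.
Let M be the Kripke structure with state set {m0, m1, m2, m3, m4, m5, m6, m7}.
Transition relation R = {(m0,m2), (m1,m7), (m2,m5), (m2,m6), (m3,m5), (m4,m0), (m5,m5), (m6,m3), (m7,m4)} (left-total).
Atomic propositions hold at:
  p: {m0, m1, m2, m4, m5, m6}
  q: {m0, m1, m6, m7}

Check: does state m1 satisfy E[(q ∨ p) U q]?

Yes

Sat(q ∨ p) = {m0, m1, m2, m4, m5, m6, m7}
E[(q ∨ p) U q]: least fixpoint, start Z0 = Sat(q) = {m0, m1, m6, m7}, add states in Sat(q ∨ p) with some successor in Z. Z1 = {m0, m1, m2, m4, m6, m7}; fixed.
Sat(E[(q ∨ p) U q]) = {m0, m1, m2, m4, m6, m7}
m1 ∈ Sat(E[(q ∨ p) U q]) = {m0, m1, m2, m4, m6, m7}, so the formula holds at m1.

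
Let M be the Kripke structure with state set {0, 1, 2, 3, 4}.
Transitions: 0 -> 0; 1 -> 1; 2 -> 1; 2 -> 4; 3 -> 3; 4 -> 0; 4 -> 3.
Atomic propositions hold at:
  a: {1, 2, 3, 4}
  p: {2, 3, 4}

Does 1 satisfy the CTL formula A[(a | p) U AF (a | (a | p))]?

Sat(a | p) = {1, 2, 3, 4}
Sat(a | (a | p)) = {1, 2, 3, 4}
AF (a | (a | p)): least fixpoint, start Z0 = {1, 2, 3, 4}, add states with every successor in Z. Already a fixed point.
Sat(AF (a | (a | p))) = {1, 2, 3, 4}
A[(a | p) U AF (a | (a | p))]: least fixpoint, start Z0 = Sat(AF (a | (a | p))) = {1, 2, 3, 4}, add states in Sat(a | p) with every successor in Z. Already a fixed point.
Sat(A[(a | p) U AF (a | (a | p))]) = {1, 2, 3, 4}
1 ∈ Sat(A[(a | p) U AF (a | (a | p))]) = {1, 2, 3, 4}, so the formula holds at 1.

Yes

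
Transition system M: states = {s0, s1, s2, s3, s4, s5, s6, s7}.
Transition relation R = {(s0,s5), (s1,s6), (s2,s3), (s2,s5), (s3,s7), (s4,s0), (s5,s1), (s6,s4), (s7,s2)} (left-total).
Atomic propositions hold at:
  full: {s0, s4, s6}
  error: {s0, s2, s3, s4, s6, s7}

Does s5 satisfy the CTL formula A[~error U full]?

Sat(~error) = {s1, s5}
A[~error U full]: least fixpoint, start Z0 = Sat(full) = {s0, s4, s6}, add states in Sat(~error) with every successor in Z. Z1 = {s0, s1, s4, s6}; Z2 = {s0, s1, s4, s5, s6}; fixed.
Sat(A[~error U full]) = {s0, s1, s4, s5, s6}
s5 ∈ Sat(A[~error U full]) = {s0, s1, s4, s5, s6}, so the formula holds at s5.

Yes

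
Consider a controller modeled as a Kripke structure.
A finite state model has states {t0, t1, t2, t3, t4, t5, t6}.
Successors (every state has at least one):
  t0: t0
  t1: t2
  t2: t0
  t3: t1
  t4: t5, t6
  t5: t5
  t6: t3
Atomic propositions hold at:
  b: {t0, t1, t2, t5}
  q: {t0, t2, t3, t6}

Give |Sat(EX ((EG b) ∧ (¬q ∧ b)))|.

3

EG b: greatest fixpoint, start Z0 = {t0, t1, t2, t5}, keep only states in Sat with some successor in Z. Already a fixed point.
Sat(EG b) = {t0, t1, t2, t5}
Sat(¬q) = {t1, t4, t5}
Sat(¬q ∧ b) = {t1, t5}
Sat((EG b) ∧ (¬q ∧ b)) = {t1, t5}
Sat(EX ((EG b) ∧ (¬q ∧ b))) = {s : some successor in {t1, t5}} = {t3, t4, t5}
|Sat(EX ((EG b) ∧ (¬q ∧ b)))| = |{t3, t4, t5}| = 3.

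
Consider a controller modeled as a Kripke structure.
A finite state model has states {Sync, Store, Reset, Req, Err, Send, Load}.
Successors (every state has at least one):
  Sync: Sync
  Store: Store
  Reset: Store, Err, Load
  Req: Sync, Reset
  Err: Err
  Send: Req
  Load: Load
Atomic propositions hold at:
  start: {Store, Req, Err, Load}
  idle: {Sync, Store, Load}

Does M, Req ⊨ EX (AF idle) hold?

Yes

AF idle: least fixpoint, start Z0 = {Sync, Store, Load}, add states with every successor in Z. Already a fixed point.
Sat(AF idle) = {Sync, Store, Load}
Sat(EX (AF idle)) = {s : some successor in {Sync, Store, Load}} = {Sync, Store, Reset, Req, Load}
Req ∈ Sat(EX (AF idle)) = {Sync, Store, Reset, Req, Load}, so the formula holds at Req.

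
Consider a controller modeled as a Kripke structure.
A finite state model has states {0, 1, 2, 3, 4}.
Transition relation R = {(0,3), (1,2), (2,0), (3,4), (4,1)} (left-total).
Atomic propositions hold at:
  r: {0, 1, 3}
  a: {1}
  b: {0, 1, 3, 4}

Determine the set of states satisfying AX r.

Sat(AX r) = {s : every successor in {0, 1, 3}} = {0, 2, 4}

{0, 2, 4}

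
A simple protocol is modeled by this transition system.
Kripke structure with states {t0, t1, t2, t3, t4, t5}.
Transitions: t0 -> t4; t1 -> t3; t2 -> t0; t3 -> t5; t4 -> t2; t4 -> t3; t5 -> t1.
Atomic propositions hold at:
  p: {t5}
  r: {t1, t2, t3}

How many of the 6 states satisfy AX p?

Sat(AX p) = {s : every successor in {t5}} = {t3}
|Sat(AX p)| = |{t3}| = 1.

1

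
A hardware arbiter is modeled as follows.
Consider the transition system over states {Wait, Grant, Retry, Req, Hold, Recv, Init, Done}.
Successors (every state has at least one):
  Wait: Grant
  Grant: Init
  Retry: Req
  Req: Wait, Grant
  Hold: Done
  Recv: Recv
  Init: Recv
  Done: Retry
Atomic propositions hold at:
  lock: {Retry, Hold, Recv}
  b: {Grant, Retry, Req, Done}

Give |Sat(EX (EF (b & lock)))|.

Sat(b & lock) = {Retry}
EF (b & lock): least fixpoint, start Z0 = {Retry}, add states with some successor in Z. Z1 = {Retry, Done}; Z2 = {Retry, Hold, Done}; fixed.
Sat(EF (b & lock)) = {Retry, Hold, Done}
Sat(EX (EF (b & lock))) = {s : some successor in {Retry, Hold, Done}} = {Hold, Done}
|Sat(EX (EF (b & lock)))| = |{Hold, Done}| = 2.

2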